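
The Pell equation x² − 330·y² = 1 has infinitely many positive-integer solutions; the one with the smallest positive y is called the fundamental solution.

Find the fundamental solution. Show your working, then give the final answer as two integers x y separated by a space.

109 6

√330 = [18; 6,36, …], period ℓ=2 (even) → k=1
a_0=18:  p_0=18·1+0=18,  q_0=18·0+1=1
a_1=6:  p_1=6·18+1=109,  q_1=6·1+0=6
→ (109, 6).  Check: 109²=11881, 330·6²=11880, difference 1.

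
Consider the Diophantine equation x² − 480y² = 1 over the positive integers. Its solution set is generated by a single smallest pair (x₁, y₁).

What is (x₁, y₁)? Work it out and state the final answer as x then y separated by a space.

241 11

√480 → a₀=21, period (1,9,1,42); ℓ=4 even so k=3
i=0: a=21 ⇒ p=21, q=1
…
i=2: a=9 ⇒ p=219, q=10
i=3: a=1 ⇒ p=241, q=11
fundamental: x₁=241, y₁=11  (since 58081 − 480·121 = 1)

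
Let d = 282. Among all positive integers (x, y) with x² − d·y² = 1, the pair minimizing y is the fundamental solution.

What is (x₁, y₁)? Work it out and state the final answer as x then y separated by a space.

2351 140

d=282: √d = [16; 1,3,1,4,1,3,1,32] (ℓ=8, even), read p_7/q_7
i=0: a=16 ⇒ p=16, q=1
i=1: a=1 ⇒ p=17, q=1
i=2: a=3 ⇒ p=67, q=4
i=3: a=1 ⇒ p=84, q=5
i=4: a=4 ⇒ p=403, q=24
i=5: a=1 ⇒ p=487, q=29
i=6: a=3 ⇒ p=1864, q=111
i=7: a=1 ⇒ p=2351, q=140
fundamental: x₁=2351, y₁=140  (since 5527201 − 282·19600 = 1)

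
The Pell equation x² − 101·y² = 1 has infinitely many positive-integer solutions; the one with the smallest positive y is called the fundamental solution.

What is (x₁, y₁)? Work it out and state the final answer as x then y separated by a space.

201 20

[10; 20] for √101; ℓ=1 ⇒ convergent index 1
i=0: a=10 ⇒ p=10, q=1
i=1: a=20 ⇒ p=201, q=20
→ (201, 20).  Check: 201²=40401, 101·20²=40400, difference 1.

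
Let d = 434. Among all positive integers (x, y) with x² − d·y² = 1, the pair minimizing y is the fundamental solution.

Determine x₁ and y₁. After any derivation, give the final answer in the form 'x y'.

√434 → a₀=20, period (1,4,1,40); ℓ=4 even so k=3
step 0: (20, 1)  from 20·(1,0) + (0,1)
step 1: (21, 1)  from 1·(20,1) + (1,0)
step 2: (104, 5)  from 4·(21,1) + (20,1)
step 3: (125, 6)  from 1·(104,5) + (21,1)
fundamental: x₁=125, y₁=6  (since 15625 − 434·36 = 1)

125 6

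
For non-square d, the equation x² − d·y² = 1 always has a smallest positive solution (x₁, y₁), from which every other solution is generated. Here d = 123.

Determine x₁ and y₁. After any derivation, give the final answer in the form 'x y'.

122 11

[11; 11,22] for √123; ℓ=2 ⇒ convergent index 1
a_0=11:  p_0=11·1+0=11,  q_0=11·0+1=1
a_1=11:  p_1=11·11+1=122,  q_1=11·1+0=11
→ (122, 11).  Check: 122²=14884, 123·11²=14883, difference 1.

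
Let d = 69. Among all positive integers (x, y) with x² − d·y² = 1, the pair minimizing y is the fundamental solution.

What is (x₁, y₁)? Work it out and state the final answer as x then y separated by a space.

d=69: √d = [8; 3,3,1,4,1,3,3,16] (ℓ=8, even), read p_7/q_7
step 0: (8, 1)  from 8·(1,0) + (0,1)
step 1: (25, 3)  from 3·(8,1) + (1,0)
step 2: (83, 10)  from 3·(25,3) + (8,1)
…
step 4: (515, 62)  from 4·(108,13) + (83,10)
step 5: (623, 75)  from 1·(515,62) + (108,13)
step 6: (2384, 287)  from 3·(623,75) + (515,62)
step 7: (7775, 936)  from 3·(2384,287) + (623,75)
(x₁, y₁) = (7775, 936);  7775² − 69·936² = 1 ✓

7775 936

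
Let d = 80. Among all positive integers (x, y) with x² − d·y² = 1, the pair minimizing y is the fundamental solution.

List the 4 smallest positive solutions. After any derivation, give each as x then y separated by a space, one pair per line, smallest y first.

9 1
161 18
2889 323
51841 5796

√80 → a₀=8, period (1,16); ℓ=2 even so k=1
a_0=8:  p_0=8·1+0=8,  q_0=8·0+1=1
a_1=1:  p_1=1·8+1=9,  q_1=1·1+0=1
→ (9, 1).  Check: 9²=81, 80·1²=80, difference 1.
k=2:  x_2 = 9·9+80·1·1 = 161,  y_2 = 9·1+1·9 = 18
k=3:  x_3 = 9·161+80·1·18 = 2889,  y_3 = 9·18+1·161 = 323
k=4:  x_4 = 9·2889+80·1·323 = 51841,  y_4 = 9·323+1·2889 = 5796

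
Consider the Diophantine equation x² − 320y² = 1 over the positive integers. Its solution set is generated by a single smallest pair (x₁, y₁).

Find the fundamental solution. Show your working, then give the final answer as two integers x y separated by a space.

√320 = [17; 1,7,1,34, …], period ℓ=4 (even) → k=3
k=0  a_k=17  p_k/q_k = 17/1
k=1  a_k=1  p_k/q_k = 18/1
k=2  a_k=7  p_k/q_k = 143/8
k=3  a_k=1  p_k/q_k = 161/9
→ (161, 9).  Check: 161²=25921, 320·9²=25920, difference 1.

161 9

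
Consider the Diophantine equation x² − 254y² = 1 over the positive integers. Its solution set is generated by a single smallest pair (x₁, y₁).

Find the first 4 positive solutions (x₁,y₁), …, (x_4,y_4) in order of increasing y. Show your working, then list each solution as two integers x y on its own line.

255 16
130049 8160
66324735 4161584
33825484801 2122399680

[15; 1,14,1,30] for √254; ℓ=4 ⇒ convergent index 3
a_0=15:  p_0=15·1+0=15,  q_0=15·0+1=1
a_1=1:  p_1=1·15+1=16,  q_1=1·1+0=1
a_2=14:  p_2=14·16+15=239,  q_2=14·1+1=15
a_3=1:  p_3=1·239+16=255,  q_3=1·15+1=16
(x₁, y₁) = (255, 16);  255² − 254·16² = 1 ✓
(255+16√254)^2 = 130049 + 8160√254
(255+16√254)^3 = 66324735 + 4161584√254
(255+16√254)^4 = 33825484801 + 2122399680√254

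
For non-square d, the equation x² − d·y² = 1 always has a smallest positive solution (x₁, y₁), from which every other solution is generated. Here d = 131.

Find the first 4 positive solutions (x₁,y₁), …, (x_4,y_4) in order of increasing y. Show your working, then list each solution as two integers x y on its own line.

10610 927
225144199 19670940
4777559892170 417417345873
101379820686703201 8857596059754120

[11; 2,4,11,4,2,22] for √131; ℓ=6 ⇒ convergent index 5
a_0=11:  p_0=11·1+0=11,  q_0=11·0+1=1
…
a_4=4:  p_4=4·1156+103=4727,  q_4=4·101+9=413
a_5=2:  p_5=2·4727+1156=10610,  q_5=2·413+101=927
(x₁, y₁) = (10610, 927);  10610² − 131·927² = 1 ✓
k=2:  x_2 = 10610·10610+131·927·927 = 225144199,  y_2 = 10610·927+927·10610 = 19670940
k=3:  x_3 = 10610·225144199+131·927·19670940 = 4777559892170,  y_3 = 10610·19670940+927·225144199 = 417417345873
k=4:  x_4 = 10610·4777559892170+131·927·417417345873 = 101379820686703201,  y_4 = 10610·417417345873+927·4777559892170 = 8857596059754120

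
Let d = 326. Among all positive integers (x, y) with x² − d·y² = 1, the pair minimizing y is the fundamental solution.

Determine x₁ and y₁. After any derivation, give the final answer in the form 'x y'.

[18; 18,36] for √326; ℓ=2 ⇒ convergent index 1
step 0: (18, 1)  from 18·(1,0) + (0,1)
step 1: (325, 18)  from 18·(18,1) + (1,0)
(x₁, y₁) = (325, 18);  325² − 326·18² = 1 ✓

325 18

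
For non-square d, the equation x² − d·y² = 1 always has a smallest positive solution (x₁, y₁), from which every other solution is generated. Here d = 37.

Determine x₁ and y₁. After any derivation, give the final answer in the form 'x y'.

73 12

√37 = [6; 12, …], period ℓ=1 (odd) → k=1
k=0  a_k=6  p_k/q_k = 6/1
k=1  a_k=12  p_k/q_k = 73/12
(x₁, y₁) = (73, 12);  73² − 37·12² = 1 ✓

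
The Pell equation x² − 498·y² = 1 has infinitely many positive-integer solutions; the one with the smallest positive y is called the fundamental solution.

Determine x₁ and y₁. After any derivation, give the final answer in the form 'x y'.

179777 8056

√498 = [22; 3,6,22,6,3,44, …], period ℓ=6 (even) → k=5
step 0: (22, 1)  from 22·(1,0) + (0,1)
step 1: (67, 3)  from 3·(22,1) + (1,0)
…
step 3: (9395, 421)  from 22·(424,19) + (67,3)
step 4: (56794, 2545)  from 6·(9395,421) + (424,19)
step 5: (179777, 8056)  from 3·(56794,2545) + (9395,421)
fundamental: x₁=179777, y₁=8056  (since 32319769729 − 498·64899136 = 1)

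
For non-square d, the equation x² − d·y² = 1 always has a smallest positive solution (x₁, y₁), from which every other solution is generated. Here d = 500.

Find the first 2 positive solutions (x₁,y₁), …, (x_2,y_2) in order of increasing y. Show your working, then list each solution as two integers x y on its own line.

[22; 2,1,3,2,1,…,1,2,44] for √500; ℓ=14 ⇒ convergent index 13
step 0: (22, 1)  from 22·(1,0) + (0,1)
…
step 4: (559, 25)  from 2·(246,11) + (67,3)
step 5: (805, 36)  from 1·(559,25) + (246,11)
…
step 7: (14445, 646)  from 10·(1364,61) + (805,36)
step 8: (15809, 707)  from 1·(14445,646) + (1364,61)
step 9: (30254, 1353)  from 1·(15809,707) + (14445,646)
step 10: (76317, 3413)  from 2·(30254,1353) + (15809,707)
step 11: (259205, 11592)  from 3·(76317,3413) + (30254,1353)
step 12: (335522, 15005)  from 1·(259205,11592) + (76317,3413)
step 13: (930249, 41602)  from 2·(335522,15005) + (259205,11592)
(x₁, y₁) = (930249, 41602);  930249² − 500·41602² = 1 ✓
(930249+41602√500)^2 = 1730726404001 + 77400437796√500

930249 41602
1730726404001 77400437796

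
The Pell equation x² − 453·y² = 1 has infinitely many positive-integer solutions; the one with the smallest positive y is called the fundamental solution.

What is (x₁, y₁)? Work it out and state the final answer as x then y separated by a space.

1653751 77700

√453 → a₀=21, period (3,1,1,10,14,10,1,1,3,42); ℓ=10 even so k=9
step 0: (21, 1)  from 21·(1,0) + (0,1)
…
step 2: (85, 4)  from 1·(64,3) + (21,1)
step 3: (149, 7)  from 1·(85,4) + (64,3)
…
step 6: (223565, 10504)  from 10·(22199,1043) + (1575,74)
…
step 8: (469329, 22051)  from 1·(245764,11547) + (223565,10504)
step 9: (1653751, 77700)  from 3·(469329,22051) + (245764,11547)
→ (1653751, 77700).  Check: 1653751²=2734892370001, 453·77700²=2734892370000, difference 1.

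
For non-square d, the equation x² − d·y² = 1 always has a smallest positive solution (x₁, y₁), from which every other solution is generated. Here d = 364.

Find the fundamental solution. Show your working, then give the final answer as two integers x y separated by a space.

4954951 259710

√364 = [19; 12,1,2,3,1,8,1,3,2,1,12,38, …], period ℓ=12 (even) → k=11
i=0: a=19 ⇒ p=19, q=1
i=1: a=12 ⇒ p=229, q=12
i=2: a=1 ⇒ p=248, q=13
…
i=4: a=3 ⇒ p=2423, q=127
…
i=7: a=1 ⇒ p=30755, q=1612
…
i=9: a=2 ⇒ p=270499, q=14178
i=10: a=1 ⇒ p=390371, q=20461
i=11: a=12 ⇒ p=4954951, q=259710
fundamental: x₁=4954951, y₁=259710  (since 24551539412401 − 364·67449284100 = 1)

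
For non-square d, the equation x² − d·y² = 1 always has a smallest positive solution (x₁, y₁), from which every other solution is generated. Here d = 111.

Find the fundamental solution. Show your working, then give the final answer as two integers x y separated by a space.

295 28

√111 → a₀=10, period (1,1,6,1,1,20); ℓ=6 even so k=5
i=0: a=10 ⇒ p=10, q=1
…
i=2: a=1 ⇒ p=21, q=2
i=3: a=6 ⇒ p=137, q=13
i=4: a=1 ⇒ p=158, q=15
i=5: a=1 ⇒ p=295, q=28
fundamental: x₁=295, y₁=28  (since 87025 − 111·784 = 1)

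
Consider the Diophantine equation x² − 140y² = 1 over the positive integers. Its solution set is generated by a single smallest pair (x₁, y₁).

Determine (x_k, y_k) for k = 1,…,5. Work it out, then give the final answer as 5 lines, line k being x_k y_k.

71 6
10081 852
1431431 120978
203253121 17178024
28860511751 2439158430

d=140: √d = [11; 1,4,1,22] (ℓ=4, even), read p_3/q_3
step 0: (11, 1)  from 11·(1,0) + (0,1)
…
step 2: (59, 5)  from 4·(12,1) + (11,1)
step 3: (71, 6)  from 1·(59,5) + (12,1)
(x₁, y₁) = (71, 6);  71² − 140·6² = 1 ✓
(71+6√140)^2 = 10081 + 852√140
(71+6√140)^3 = 1431431 + 120978√140
(71+6√140)^4 = 203253121 + 17178024√140
(71+6√140)^5 = 28860511751 + 2439158430√140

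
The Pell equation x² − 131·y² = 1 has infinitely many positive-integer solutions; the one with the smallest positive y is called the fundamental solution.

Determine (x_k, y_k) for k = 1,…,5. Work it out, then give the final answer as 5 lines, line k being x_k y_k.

10610 927
225144199 19670940
4777559892170 417417345873
101379820686703201 8857596059754120
2151279790194282033050 187958187970565080527

√131 = [11; 2,4,11,4,2,22, …], period ℓ=6 (even) → k=5
step 0: (11, 1)  from 11·(1,0) + (0,1)
…
step 2: (103, 9)  from 4·(23,2) + (11,1)
…
step 4: (4727, 413)  from 4·(1156,101) + (103,9)
step 5: (10610, 927)  from 2·(4727,413) + (1156,101)
fundamental: x₁=10610, y₁=927  (since 112572100 − 131·859329 = 1)
(10610+927√131)^2 = 225144199 + 19670940√131
(10610+927√131)^3 = 4777559892170 + 417417345873√131
(10610+927√131)^4 = 101379820686703201 + 8857596059754120√131
(10610+927√131)^5 = 2151279790194282033050 + 187958187970565080527√131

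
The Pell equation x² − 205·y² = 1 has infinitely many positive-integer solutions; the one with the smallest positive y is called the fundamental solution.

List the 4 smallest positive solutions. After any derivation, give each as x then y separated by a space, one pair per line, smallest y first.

√205 → a₀=14, period (3,6,1,4,1,6,3,28); ℓ=8 even so k=7
i=0: a=14 ⇒ p=14, q=1
i=1: a=3 ⇒ p=43, q=3
…
i=3: a=1 ⇒ p=315, q=22
i=4: a=4 ⇒ p=1532, q=107
i=5: a=1 ⇒ p=1847, q=129
i=6: a=6 ⇒ p=12614, q=881
i=7: a=3 ⇒ p=39689, q=2772
(x₁, y₁) = (39689, 2772);  39689² − 205·2772² = 1 ✓
(39689+2772√205)^2 = 3150433441 + 220035816√205
(39689+2772√205)^3 = 250075105640009 + 17466002999676√205
(39689+2772√205)^4 = 19850461732342200961 + 1386416385888245712√205

39689 2772
3150433441 220035816
250075105640009 17466002999676
19850461732342200961 1386416385888245712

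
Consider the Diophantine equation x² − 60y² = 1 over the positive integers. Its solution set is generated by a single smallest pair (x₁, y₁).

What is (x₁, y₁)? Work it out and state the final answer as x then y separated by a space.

√60 → a₀=7, period (1,2,1,14); ℓ=4 even so k=3
a_0=7:  p_0=7·1+0=7,  q_0=7·0+1=1
…
a_2=2:  p_2=2·8+7=23,  q_2=2·1+1=3
a_3=1:  p_3=1·23+8=31,  q_3=1·3+1=4
(x₁, y₁) = (31, 4);  31² − 60·4² = 1 ✓

31 4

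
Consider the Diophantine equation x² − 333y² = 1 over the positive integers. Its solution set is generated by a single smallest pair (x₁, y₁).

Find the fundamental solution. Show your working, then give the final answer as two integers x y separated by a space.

73 4

[18; 4,36] for √333; ℓ=2 ⇒ convergent index 1
step 0: (18, 1)  from 18·(1,0) + (0,1)
step 1: (73, 4)  from 4·(18,1) + (1,0)
(x₁, y₁) = (73, 4);  73² − 333·4² = 1 ✓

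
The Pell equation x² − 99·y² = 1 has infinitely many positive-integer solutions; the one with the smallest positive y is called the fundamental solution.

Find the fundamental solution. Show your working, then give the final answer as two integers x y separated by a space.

10 1

[9; 1,18] for √99; ℓ=2 ⇒ convergent index 1
k=0  a_k=9  p_k/q_k = 9/1
k=1  a_k=1  p_k/q_k = 10/1
→ (10, 1).  Check: 10²=100, 99·1²=99, difference 1.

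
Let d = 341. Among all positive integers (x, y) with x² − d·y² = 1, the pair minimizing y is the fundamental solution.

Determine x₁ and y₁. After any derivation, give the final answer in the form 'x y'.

10626551 575460

d=341: √d = [18; 2,6,1,8,2,…,6,2,36] (ℓ=14, even), read p_13/q_13
k=0  a_k=18  p_k/q_k = 18/1
k=1  a_k=2  p_k/q_k = 37/2
…
k=3  a_k=1  p_k/q_k = 277/15
k=4  a_k=8  p_k/q_k = 2456/133
…
k=6  a_k=1  p_k/q_k = 7645/414
…
k=8  a_k=1  p_k/q_k = 28124/1523
…
k=10  a_k=8  p_k/q_k = 641940/34763
…
k=12  a_k=6  p_k/q_k = 4953942/268271
k=13  a_k=2  p_k/q_k = 10626551/575460
→ (10626551, 575460).  Check: 10626551²=112923586155601, 341·575460²=112923586155600, difference 1.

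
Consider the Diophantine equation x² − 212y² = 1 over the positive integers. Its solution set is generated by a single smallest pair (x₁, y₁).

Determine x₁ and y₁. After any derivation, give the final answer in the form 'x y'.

66249 4550

√212 → a₀=14, period (1,1,3,1,1,…,1,1,28); ℓ=14 even so k=13
a_0=14:  p_0=14·1+0=14,  q_0=14·0+1=1
…
a_2=1:  p_2=1·15+14=29,  q_2=1·1+1=2
…
a_4=1:  p_4=1·102+29=131,  q_4=1·7+2=9
a_5=1:  p_5=1·131+102=233,  q_5=1·9+7=16
…
a_8=1:  p_8=1·2417+364=2781,  q_8=1·166+25=191
a_9=1:  p_9=1·2781+2417=5198,  q_9=1·191+166=357
a_10=1:  p_10=1·5198+2781=7979,  q_10=1·357+191=548
…
a_12=1:  p_12=1·29135+7979=37114,  q_12=1·2001+548=2549
a_13=1:  p_13=1·37114+29135=66249,  q_13=1·2549+2001=4550
(x₁, y₁) = (66249, 4550);  66249² − 212·4550² = 1 ✓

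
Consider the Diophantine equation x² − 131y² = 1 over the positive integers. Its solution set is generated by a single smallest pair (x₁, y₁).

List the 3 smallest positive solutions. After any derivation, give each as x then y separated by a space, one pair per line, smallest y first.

10610 927
225144199 19670940
4777559892170 417417345873

√131 → a₀=11, period (2,4,11,4,2,22); ℓ=6 even so k=5
i=0: a=11 ⇒ p=11, q=1
i=1: a=2 ⇒ p=23, q=2
…
i=3: a=11 ⇒ p=1156, q=101
i=4: a=4 ⇒ p=4727, q=413
i=5: a=2 ⇒ p=10610, q=927
(x₁, y₁) = (10610, 927);  10610² − 131·927² = 1 ✓
n=2: (10610,927)∘(10610,927) = (10610·10610+131·927·927, 10610·927+927·10610) = (225144199,19670940)
n=3: (225144199,19670940)∘(10610,927) = (10610·225144199+131·927·19670940, 10610·19670940+927·225144199) = (4777559892170,417417345873)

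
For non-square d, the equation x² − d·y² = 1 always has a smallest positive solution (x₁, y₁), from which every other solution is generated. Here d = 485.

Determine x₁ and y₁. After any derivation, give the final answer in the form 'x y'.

√485 → a₀=22, period (44); ℓ=1 odd so k=1
i=0: a=22 ⇒ p=22, q=1
i=1: a=44 ⇒ p=969, q=44
→ (969, 44).  Check: 969²=938961, 485·44²=938960, difference 1.

969 44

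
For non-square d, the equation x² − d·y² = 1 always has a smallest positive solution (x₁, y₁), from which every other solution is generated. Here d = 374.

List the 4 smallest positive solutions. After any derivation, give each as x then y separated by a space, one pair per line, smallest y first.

3365 174
22646449 1171020
152410598405 7880964426
1025723304619201 53038889415960

d=374: √d = [19; 2,1,18,1,2,38] (ℓ=6, even), read p_5/q_5
k=0  a_k=19  p_k/q_k = 19/1
…
k=2  a_k=1  p_k/q_k = 58/3
…
k=4  a_k=1  p_k/q_k = 1141/59
k=5  a_k=2  p_k/q_k = 3365/174
→ (3365, 174).  Check: 3365²=11323225, 374·174²=11323224, difference 1.
k=2:  x_2 = 3365·3365+374·174·174 = 22646449,  y_2 = 3365·174+174·3365 = 1171020
k=3:  x_3 = 3365·22646449+374·174·1171020 = 152410598405,  y_3 = 3365·1171020+174·22646449 = 7880964426
k=4:  x_4 = 3365·152410598405+374·174·7880964426 = 1025723304619201,  y_4 = 3365·7880964426+174·152410598405 = 53038889415960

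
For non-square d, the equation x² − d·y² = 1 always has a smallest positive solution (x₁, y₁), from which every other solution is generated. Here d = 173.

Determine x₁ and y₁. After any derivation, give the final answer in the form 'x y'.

d=173: √d = [13; 6,1,1,6,26] (ℓ=5, odd), read p_9/q_9
step 0: (13, 1)  from 13·(1,0) + (0,1)
…
step 2: (92, 7)  from 1·(79,6) + (13,1)
…
step 6: (176552, 13423)  from 6·(29239,2223) + (1118,85)
…
step 8: (382343, 29069)  from 1·(205791,15646) + (176552,13423)
step 9: (2499849, 190060)  from 6·(382343,29069) + (205791,15646)
(x₁, y₁) = (2499849, 190060);  2499849² − 173·190060² = 1 ✓

2499849 190060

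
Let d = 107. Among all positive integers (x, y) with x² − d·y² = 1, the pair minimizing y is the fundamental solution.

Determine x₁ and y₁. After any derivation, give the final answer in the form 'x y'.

[10; 2,1,9,1,2,20] for √107; ℓ=6 ⇒ convergent index 5
step 0: (10, 1)  from 10·(1,0) + (0,1)
step 1: (21, 2)  from 2·(10,1) + (1,0)
step 2: (31, 3)  from 1·(21,2) + (10,1)
…
step 4: (331, 32)  from 1·(300,29) + (31,3)
step 5: (962, 93)  from 2·(331,32) + (300,29)
→ (962, 93).  Check: 962²=925444, 107·93²=925443, difference 1.

962 93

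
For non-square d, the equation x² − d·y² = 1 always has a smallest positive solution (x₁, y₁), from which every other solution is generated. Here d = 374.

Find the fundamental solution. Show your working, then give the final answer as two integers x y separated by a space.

3365 174

√374 → a₀=19, period (2,1,18,1,2,38); ℓ=6 even so k=5
i=0: a=19 ⇒ p=19, q=1
…
i=4: a=1 ⇒ p=1141, q=59
i=5: a=2 ⇒ p=3365, q=174
fundamental: x₁=3365, y₁=174  (since 11323225 − 374·30276 = 1)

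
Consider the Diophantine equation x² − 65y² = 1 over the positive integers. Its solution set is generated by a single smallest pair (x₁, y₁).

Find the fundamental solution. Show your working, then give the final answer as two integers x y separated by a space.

[8; 16] for √65; ℓ=1 ⇒ convergent index 1
a_0=8:  p_0=8·1+0=8,  q_0=8·0+1=1
a_1=16:  p_1=16·8+1=129,  q_1=16·1+0=16
fundamental: x₁=129, y₁=16  (since 16641 − 65·256 = 1)

129 16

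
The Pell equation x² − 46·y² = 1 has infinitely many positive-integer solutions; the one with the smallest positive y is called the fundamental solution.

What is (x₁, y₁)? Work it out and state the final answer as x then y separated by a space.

24335 3588

√46 → a₀=6, period (1,3,1,1,2,6,2,1,1,3,1,12); ℓ=12 even so k=11
i=0: a=6 ⇒ p=6, q=1
i=1: a=1 ⇒ p=7, q=1
i=2: a=3 ⇒ p=27, q=4
…
i=4: a=1 ⇒ p=61, q=9
…
i=6: a=6 ⇒ p=997, q=147
i=7: a=2 ⇒ p=2150, q=317
i=8: a=1 ⇒ p=3147, q=464
i=9: a=1 ⇒ p=5297, q=781
i=10: a=3 ⇒ p=19038, q=2807
i=11: a=1 ⇒ p=24335, q=3588
→ (24335, 3588).  Check: 24335²=592192225, 46·3588²=592192224, difference 1.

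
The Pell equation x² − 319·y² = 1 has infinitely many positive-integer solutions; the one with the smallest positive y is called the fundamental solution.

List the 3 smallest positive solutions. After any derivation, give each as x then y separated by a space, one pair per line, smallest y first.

12901780 722361
332911854336799 18639485405160
8590311008090840302660 480965080021169647239

d=319: √d = [17; 1,6,5,1,4,…,6,1,34] (ℓ=14, even), read p_13/q_13
i=0: a=17 ⇒ p=17, q=1
…
i=2: a=6 ⇒ p=125, q=7
i=3: a=5 ⇒ p=643, q=36
…
i=5: a=4 ⇒ p=3715, q=208
i=6: a=3 ⇒ p=11913, q=667
…
i=8: a=3 ⇒ p=58797, q=3292
…
i=11: a=5 ⇒ p=1798881, q=100718
i=12: a=6 ⇒ p=11102899, q=621643
i=13: a=1 ⇒ p=12901780, q=722361
fundamental: x₁=12901780, y₁=722361  (since 166455927168400 − 319·521805414321 = 1)
k=2:  x_2 = 12901780·12901780+319·722361·722361 = 332911854336799,  y_2 = 12901780·722361+722361·12901780 = 18639485405160
k=3:  x_3 = 12901780·332911854336799+319·722361·18639485405160 = 8590311008090840302660,  y_3 = 12901780·18639485405160+722361·332911854336799 = 480965080021169647239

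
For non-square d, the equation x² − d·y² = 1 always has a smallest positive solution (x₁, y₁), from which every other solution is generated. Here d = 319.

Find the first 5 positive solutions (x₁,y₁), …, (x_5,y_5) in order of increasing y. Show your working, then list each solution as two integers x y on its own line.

12901780 722361
332911854336799 18639485405160
8590311008090840302660 480965080021169647239
221660605515932150288251132801 12410611300231033623224965680
5719632734066677605580897309458268900 320237953322189008993822774252173561

[17; 1,6,5,1,4,…,6,1,34] for √319; ℓ=14 ⇒ convergent index 13
i=0: a=17 ⇒ p=17, q=1
…
i=3: a=5 ⇒ p=643, q=36
i=4: a=1 ⇒ p=768, q=43
…
i=6: a=3 ⇒ p=11913, q=667
i=7: a=1 ⇒ p=15628, q=875
i=8: a=3 ⇒ p=58797, q=3292
i=9: a=4 ⇒ p=250816, q=14043
i=10: a=1 ⇒ p=309613, q=17335
…
i=12: a=6 ⇒ p=11102899, q=621643
i=13: a=1 ⇒ p=12901780, q=722361
(x₁, y₁) = (12901780, 722361);  12901780² − 319·722361² = 1 ✓
(x_2, y_2) = (12901780·12901780 + 319·722361·722361, 12901780·722361 + 722361·12901780) = (332911854336799, 18639485405160)
(x_3, y_3) = (12901780·332911854336799 + 319·722361·18639485405160, 12901780·18639485405160 + 722361·332911854336799) = (8590311008090840302660, 480965080021169647239)
(x_4, y_4) = (12901780·8590311008090840302660 + 319·722361·480965080021169647239, 12901780·480965080021169647239 + 722361·8590311008090840302660) = (221660605515932150288251132801, 12410611300231033623224965680)
(x_5, y_5) = (12901780·221660605515932150288251132801 + 319·722361·12410611300231033623224965680, 12901780·12410611300231033623224965680 + 722361·221660605515932150288251132801) = (5719632734066677605580897309458268900, 320237953322189008993822774252173561)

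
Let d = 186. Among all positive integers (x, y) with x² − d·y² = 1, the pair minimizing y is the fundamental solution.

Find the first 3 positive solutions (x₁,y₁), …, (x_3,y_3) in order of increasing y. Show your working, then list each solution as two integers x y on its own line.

7501 550
112530001 8251100
1688175067501 123783001650

d=186: √d = [13; 1,1,1,3,4,3,1,1,1,26] (ℓ=10, even), read p_9/q_9
i=0: a=13 ⇒ p=13, q=1
i=1: a=1 ⇒ p=14, q=1
…
i=3: a=1 ⇒ p=41, q=3
…
i=5: a=4 ⇒ p=641, q=47
i=6: a=3 ⇒ p=2073, q=152
i=7: a=1 ⇒ p=2714, q=199
i=8: a=1 ⇒ p=4787, q=351
i=9: a=1 ⇒ p=7501, q=550
fundamental: x₁=7501, y₁=550  (since 56265001 − 186·302500 = 1)
(x_2, y_2) = (7501·7501 + 186·550·550, 7501·550 + 550·7501) = (112530001, 8251100)
(x_3, y_3) = (7501·112530001 + 186·550·8251100, 7501·8251100 + 550·112530001) = (1688175067501, 123783001650)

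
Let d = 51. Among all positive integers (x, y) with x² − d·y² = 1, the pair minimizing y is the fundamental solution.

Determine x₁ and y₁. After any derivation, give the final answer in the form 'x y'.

50 7

√51 = [7; 7,14, …], period ℓ=2 (even) → k=1
step 0: (7, 1)  from 7·(1,0) + (0,1)
step 1: (50, 7)  from 7·(7,1) + (1,0)
(x₁, y₁) = (50, 7);  50² − 51·7² = 1 ✓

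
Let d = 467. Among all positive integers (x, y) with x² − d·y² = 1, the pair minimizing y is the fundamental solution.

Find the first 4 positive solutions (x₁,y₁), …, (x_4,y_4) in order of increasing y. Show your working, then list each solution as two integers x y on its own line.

1625626 75225
5285319783751 244575431700
17183906517558380626 795176361465413175
55869210433019434807260001 2585318735566902940613400

d=467: √d = [21; 1,1,1,1,3,…,1,1,42] (ℓ=14, even), read p_13/q_13
i=0: a=21 ⇒ p=21, q=1
i=1: a=1 ⇒ p=22, q=1
…
i=4: a=1 ⇒ p=108, q=5
i=5: a=3 ⇒ p=389, q=18
i=6: a=3 ⇒ p=1275, q=59
i=7: a=21 ⇒ p=27164, q=1257
i=8: a=3 ⇒ p=82767, q=3830
…
i=10: a=1 ⇒ p=358232, q=16577
i=11: a=1 ⇒ p=633697, q=29324
i=12: a=1 ⇒ p=991929, q=45901
i=13: a=1 ⇒ p=1625626, q=75225
(x₁, y₁) = (1625626, 75225);  1625626² − 467·75225² = 1 ✓
k=2:  x_2 = 1625626·1625626+467·75225·75225 = 5285319783751,  y_2 = 1625626·75225+75225·1625626 = 244575431700
k=3:  x_3 = 1625626·5285319783751+467·75225·244575431700 = 17183906517558380626,  y_3 = 1625626·244575431700+75225·5285319783751 = 795176361465413175
k=4:  x_4 = 1625626·17183906517558380626+467·75225·795176361465413175 = 55869210433019434807260001,  y_4 = 1625626·795176361465413175+75225·17183906517558380626 = 2585318735566902940613400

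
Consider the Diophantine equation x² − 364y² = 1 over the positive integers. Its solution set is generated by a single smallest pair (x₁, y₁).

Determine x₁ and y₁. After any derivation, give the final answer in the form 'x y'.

√364 = [19; 12,1,2,3,1,8,1,3,2,1,12,38, …], period ℓ=12 (even) → k=11
k=0  a_k=19  p_k/q_k = 19/1
…
k=3  a_k=2  p_k/q_k = 725/38
k=4  a_k=3  p_k/q_k = 2423/127
k=5  a_k=1  p_k/q_k = 3148/165
k=6  a_k=8  p_k/q_k = 27607/1447
k=7  a_k=1  p_k/q_k = 30755/1612
k=8  a_k=3  p_k/q_k = 119872/6283
k=9  a_k=2  p_k/q_k = 270499/14178
k=10  a_k=1  p_k/q_k = 390371/20461
k=11  a_k=12  p_k/q_k = 4954951/259710
→ (4954951, 259710).  Check: 4954951²=24551539412401, 364·259710²=24551539412400, difference 1.

4954951 259710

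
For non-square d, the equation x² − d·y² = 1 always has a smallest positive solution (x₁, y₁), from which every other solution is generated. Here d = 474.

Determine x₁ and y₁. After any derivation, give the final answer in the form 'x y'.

193549 8890

d=474: √d = [21; 1,3,2,1,1,…,3,1,42] (ℓ=14, even), read p_13/q_13
a_0=21:  p_0=21·1+0=21,  q_0=21·0+1=1
…
a_2=3:  p_2=3·22+21=87,  q_2=3·1+1=4
…
a_5=1:  p_5=1·283+196=479,  q_5=1·13+9=22
…
a_9=1:  p_9=1·5813+5051=10864,  q_9=1·267+232=499
…
a_11=2:  p_11=2·16677+10864=44218,  q_11=2·766+499=2031
a_12=3:  p_12=3·44218+16677=149331,  q_12=3·2031+766=6859
a_13=1:  p_13=1·149331+44218=193549,  q_13=1·6859+2031=8890
fundamental: x₁=193549, y₁=8890  (since 37461215401 − 474·79032100 = 1)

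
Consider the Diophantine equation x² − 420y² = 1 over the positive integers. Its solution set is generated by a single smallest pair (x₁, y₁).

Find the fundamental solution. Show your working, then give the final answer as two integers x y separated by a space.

√420 → a₀=20, period (2,40); ℓ=2 even so k=1
a_0=20:  p_0=20·1+0=20,  q_0=20·0+1=1
a_1=2:  p_1=2·20+1=41,  q_1=2·1+0=2
→ (41, 2).  Check: 41²=1681, 420·2²=1680, difference 1.

41 2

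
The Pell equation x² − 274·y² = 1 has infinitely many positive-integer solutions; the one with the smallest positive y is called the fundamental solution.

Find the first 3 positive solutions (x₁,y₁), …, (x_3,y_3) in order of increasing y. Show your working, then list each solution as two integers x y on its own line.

3959299 239190
31352097142801 1894049455620
248264653730785753699 14998216231173381570

√274 = [16; 1,1,4,4,1,1,32, …], period ℓ=7 (odd) → k=13
i=0: a=16 ⇒ p=16, q=1
…
i=8: a=1 ⇒ p=47209, q=2852
…
i=10: a=4 ⇒ p=419253, q=25328
…
i=12: a=1 ⇒ p=2189276, q=132259
i=13: a=1 ⇒ p=3959299, q=239190
fundamental: x₁=3959299, y₁=239190  (since 15676048571401 − 274·57211856100 = 1)
n=2: (3959299,239190)∘(3959299,239190) = (3959299·3959299+274·239190·239190, 3959299·239190+239190·3959299) = (31352097142801,1894049455620)
n=3: (31352097142801,1894049455620)∘(3959299,239190) = (3959299·31352097142801+274·239190·1894049455620, 3959299·1894049455620+239190·31352097142801) = (248264653730785753699,14998216231173381570)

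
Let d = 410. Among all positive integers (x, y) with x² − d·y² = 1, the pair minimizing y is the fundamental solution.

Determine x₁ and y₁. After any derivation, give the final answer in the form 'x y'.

81 4

√410 → a₀=20, period (4,40); ℓ=2 even so k=1
i=0: a=20 ⇒ p=20, q=1
i=1: a=4 ⇒ p=81, q=4
→ (81, 4).  Check: 81²=6561, 410·4²=6560, difference 1.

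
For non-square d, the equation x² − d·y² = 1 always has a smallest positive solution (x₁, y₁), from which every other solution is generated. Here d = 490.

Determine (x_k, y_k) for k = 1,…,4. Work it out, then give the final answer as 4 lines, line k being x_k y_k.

1039681 46968
2161873163521 97663474416
4495316905044313921 203077717488555624
9347391150304592810234881 422272088792340335957472

[22; 7,2,1,4,4,4,1,2,7,44] for √490; ℓ=10 ⇒ convergent index 9
a_0=22:  p_0=22·1+0=22,  q_0=22·0+1=1
a_1=7:  p_1=7·22+1=155,  q_1=7·1+0=7
…
a_3=1:  p_3=1·332+155=487,  q_3=1·15+7=22
a_4=4:  p_4=4·487+332=2280,  q_4=4·22+15=103
…
a_7=1:  p_7=1·40708+9607=50315,  q_7=1·1839+434=2273
a_8=2:  p_8=2·50315+40708=141338,  q_8=2·2273+1839=6385
a_9=7:  p_9=7·141338+50315=1039681,  q_9=7·6385+2273=46968
→ (1039681, 46968).  Check: 1039681²=1080936581761, 490·46968²=1080936581760, difference 1.
(x_2, y_2) = (1039681·1039681 + 490·46968·46968, 1039681·46968 + 46968·1039681) = (2161873163521, 97663474416)
(x_3, y_3) = (1039681·2161873163521 + 490·46968·97663474416, 1039681·97663474416 + 46968·2161873163521) = (4495316905044313921, 203077717488555624)
(x_4, y_4) = (1039681·4495316905044313921 + 490·46968·203077717488555624, 1039681·203077717488555624 + 46968·4495316905044313921) = (9347391150304592810234881, 422272088792340335957472)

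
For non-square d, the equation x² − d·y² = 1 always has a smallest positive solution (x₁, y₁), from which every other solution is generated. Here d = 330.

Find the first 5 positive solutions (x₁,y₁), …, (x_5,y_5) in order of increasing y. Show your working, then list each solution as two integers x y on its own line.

109 6
23761 1308
5179789 285138
1129170241 62158776
246153932749 13550328030

[18; 6,36] for √330; ℓ=2 ⇒ convergent index 1
i=0: a=18 ⇒ p=18, q=1
i=1: a=6 ⇒ p=109, q=6
→ (109, 6).  Check: 109²=11881, 330·6²=11880, difference 1.
(x_2, y_2) = (109·109 + 330·6·6, 109·6 + 6·109) = (23761, 1308)
(x_3, y_3) = (109·23761 + 330·6·1308, 109·1308 + 6·23761) = (5179789, 285138)
(x_4, y_4) = (109·5179789 + 330·6·285138, 109·285138 + 6·5179789) = (1129170241, 62158776)
(x_5, y_5) = (109·1129170241 + 330·6·62158776, 109·62158776 + 6·1129170241) = (246153932749, 13550328030)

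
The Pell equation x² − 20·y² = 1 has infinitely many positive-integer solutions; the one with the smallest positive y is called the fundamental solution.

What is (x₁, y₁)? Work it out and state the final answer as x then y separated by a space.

[4; 2,8] for √20; ℓ=2 ⇒ convergent index 1
step 0: (4, 1)  from 4·(1,0) + (0,1)
step 1: (9, 2)  from 2·(4,1) + (1,0)
→ (9, 2).  Check: 9²=81, 20·2²=80, difference 1.

9 2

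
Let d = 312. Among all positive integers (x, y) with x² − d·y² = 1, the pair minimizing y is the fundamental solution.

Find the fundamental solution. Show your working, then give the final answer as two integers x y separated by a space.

√312 = [17; 1,1,1,34, …], period ℓ=4 (even) → k=3
i=0: a=17 ⇒ p=17, q=1
i=1: a=1 ⇒ p=18, q=1
i=2: a=1 ⇒ p=35, q=2
i=3: a=1 ⇒ p=53, q=3
→ (53, 3).  Check: 53²=2809, 312·3²=2808, difference 1.

53 3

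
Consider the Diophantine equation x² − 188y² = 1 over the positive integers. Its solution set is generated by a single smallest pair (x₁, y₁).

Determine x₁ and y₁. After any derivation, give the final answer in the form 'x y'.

4607 336

√188 → a₀=13, period (1,2,2,6,2,2,1,26); ℓ=8 even so k=7
step 0: (13, 1)  from 13·(1,0) + (0,1)
step 1: (14, 1)  from 1·(13,1) + (1,0)
…
step 3: (96, 7)  from 2·(41,3) + (14,1)
…
step 5: (1330, 97)  from 2·(617,45) + (96,7)
step 6: (3277, 239)  from 2·(1330,97) + (617,45)
step 7: (4607, 336)  from 1·(3277,239) + (1330,97)
fundamental: x₁=4607, y₁=336  (since 21224449 − 188·112896 = 1)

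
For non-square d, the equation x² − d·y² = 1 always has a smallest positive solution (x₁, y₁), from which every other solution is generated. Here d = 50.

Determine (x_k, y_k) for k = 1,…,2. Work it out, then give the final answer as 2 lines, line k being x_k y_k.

99 14
19601 2772

√50 → a₀=7, period (14); ℓ=1 odd so k=1
i=0: a=7 ⇒ p=7, q=1
i=1: a=14 ⇒ p=99, q=14
(x₁, y₁) = (99, 14);  99² − 50·14² = 1 ✓
(99+14√50)^2 = 19601 + 2772√50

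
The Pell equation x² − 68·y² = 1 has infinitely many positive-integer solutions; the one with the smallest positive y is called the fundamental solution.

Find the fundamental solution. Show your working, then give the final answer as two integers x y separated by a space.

33 4

[8; 4,16] for √68; ℓ=2 ⇒ convergent index 1
step 0: (8, 1)  from 8·(1,0) + (0,1)
step 1: (33, 4)  from 4·(8,1) + (1,0)
→ (33, 4).  Check: 33²=1089, 68·4²=1088, difference 1.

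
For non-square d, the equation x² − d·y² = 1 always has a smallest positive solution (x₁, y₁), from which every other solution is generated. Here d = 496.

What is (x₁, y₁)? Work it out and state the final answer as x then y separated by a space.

4620799 207480

[22; 3,1,2,4,1,…,1,3,44] for √496; ℓ=16 ⇒ convergent index 15
k=0  a_k=22  p_k/q_k = 22/1
…
k=3  a_k=2  p_k/q_k = 245/11
…
k=9  a_k=2  p_k/q_k = 35166/1579
k=10  a_k=1  p_k/q_k = 49709/2232
…
k=13  a_k=2  p_k/q_k = 863293/38763
k=14  a_k=1  p_k/q_k = 1252502/56239
k=15  a_k=3  p_k/q_k = 4620799/207480
(x₁, y₁) = (4620799, 207480);  4620799² − 496·207480² = 1 ✓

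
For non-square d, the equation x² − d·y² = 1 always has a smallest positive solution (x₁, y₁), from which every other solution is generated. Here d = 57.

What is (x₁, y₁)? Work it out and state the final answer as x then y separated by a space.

151 20

d=57: √d = [7; 1,1,4,1,1,14] (ℓ=6, even), read p_5/q_5
step 0: (7, 1)  from 7·(1,0) + (0,1)
step 1: (8, 1)  from 1·(7,1) + (1,0)
step 2: (15, 2)  from 1·(8,1) + (7,1)
…
step 4: (83, 11)  from 1·(68,9) + (15,2)
step 5: (151, 20)  from 1·(83,11) + (68,9)
(x₁, y₁) = (151, 20);  151² − 57·20² = 1 ✓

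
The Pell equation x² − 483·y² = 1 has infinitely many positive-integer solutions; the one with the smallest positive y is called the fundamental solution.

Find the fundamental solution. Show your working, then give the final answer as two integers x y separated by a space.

[21; 1,42] for √483; ℓ=2 ⇒ convergent index 1
a_0=21:  p_0=21·1+0=21,  q_0=21·0+1=1
a_1=1:  p_1=1·21+1=22,  q_1=1·1+0=1
fundamental: x₁=22, y₁=1  (since 484 − 483·1 = 1)

22 1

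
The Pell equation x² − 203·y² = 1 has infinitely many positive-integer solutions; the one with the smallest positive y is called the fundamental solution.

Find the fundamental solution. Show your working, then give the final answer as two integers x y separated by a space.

√203 → a₀=14, period (4,28); ℓ=2 even so k=1
step 0: (14, 1)  from 14·(1,0) + (0,1)
step 1: (57, 4)  from 4·(14,1) + (1,0)
fundamental: x₁=57, y₁=4  (since 3249 − 203·16 = 1)

57 4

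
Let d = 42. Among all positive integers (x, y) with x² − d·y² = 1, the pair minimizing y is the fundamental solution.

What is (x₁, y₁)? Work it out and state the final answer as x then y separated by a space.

13 2

[6; 2,12] for √42; ℓ=2 ⇒ convergent index 1
a_0=6:  p_0=6·1+0=6,  q_0=6·0+1=1
a_1=2:  p_1=2·6+1=13,  q_1=2·1+0=2
(x₁, y₁) = (13, 2);  13² − 42·2² = 1 ✓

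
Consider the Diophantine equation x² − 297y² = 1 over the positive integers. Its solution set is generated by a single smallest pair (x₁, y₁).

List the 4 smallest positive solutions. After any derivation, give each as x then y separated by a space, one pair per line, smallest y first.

48599 2820
4723725601 274098360
459136680917399 26641812392460
44627167107085622401 2589530880648228720

[17; 4,3,1,1,2,1,1,3,4,34] for √297; ℓ=10 ⇒ convergent index 9
k=0  a_k=17  p_k/q_k = 17/1
k=1  a_k=4  p_k/q_k = 69/4
…
k=4  a_k=1  p_k/q_k = 517/30
…
k=6  a_k=1  p_k/q_k = 1844/107
k=7  a_k=1  p_k/q_k = 3171/184
k=8  a_k=3  p_k/q_k = 11357/659
k=9  a_k=4  p_k/q_k = 48599/2820
(x₁, y₁) = (48599, 2820);  48599² − 297·2820² = 1 ✓
n=2: (48599,2820)∘(48599,2820) = (48599·48599+297·2820·2820, 48599·2820+2820·48599) = (4723725601,274098360)
n=3: (4723725601,274098360)∘(48599,2820) = (48599·4723725601+297·2820·274098360, 48599·274098360+2820·4723725601) = (459136680917399,26641812392460)
n=4: (459136680917399,26641812392460)∘(48599,2820) = (48599·459136680917399+297·2820·26641812392460, 48599·26641812392460+2820·459136680917399) = (44627167107085622401,2589530880648228720)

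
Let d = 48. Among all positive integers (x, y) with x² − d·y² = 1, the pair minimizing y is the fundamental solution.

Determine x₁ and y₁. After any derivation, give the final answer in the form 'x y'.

d=48: √d = [6; 1,12] (ℓ=2, even), read p_1/q_1
k=0  a_k=6  p_k/q_k = 6/1
k=1  a_k=1  p_k/q_k = 7/1
(x₁, y₁) = (7, 1);  7² − 48·1² = 1 ✓

7 1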